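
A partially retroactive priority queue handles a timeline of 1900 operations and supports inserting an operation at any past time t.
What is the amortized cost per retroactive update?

Partially retroactive priority queues (Demaine-Iacono-Langerman) allow updates at past times with queries only at the present. With a balanced BST over the m = 1900 timeline events tracking bridges, each retroactive insert or delete is O(log m) amortized.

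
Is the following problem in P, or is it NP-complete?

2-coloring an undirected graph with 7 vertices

This problem is in P: 2-coloring is bipartiteness testing via BFS, O(V+E).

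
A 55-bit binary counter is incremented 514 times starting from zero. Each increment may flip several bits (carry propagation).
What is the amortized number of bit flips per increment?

Bit i flips on every 2^i-th increment, so over 514 increments bit i flips floor(514/2^i) times. Summing over i: total flips < 2 * 514. Amortized: < 2 = O(1) per increment.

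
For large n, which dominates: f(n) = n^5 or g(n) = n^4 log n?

f(n) = n^5 grows faster: n^5 / (n^4 log n) = n/log n -> infinity.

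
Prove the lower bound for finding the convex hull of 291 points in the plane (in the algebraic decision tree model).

Reduction from sorting: given 291 numbers x_1,...,x_{291}, map x_i to the point (x_i, x_i^2) on the parabola y = x^2. All points are on the convex hull, and walking the hull gives them in sorted x-order. Since sorting requires Omega(n log n), so does planar convex hull.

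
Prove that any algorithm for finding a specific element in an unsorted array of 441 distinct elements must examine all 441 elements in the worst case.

Adversary argument: if the algorithm examines fewer than 441 elements, the adversary places the target in an unexamined position. The algorithm cannot distinguish 'not present' from 'in unexamined position'.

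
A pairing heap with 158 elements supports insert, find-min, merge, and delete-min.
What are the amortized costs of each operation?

Pairing heaps are self-adjusting heap-ordered trees. Insert and merge link two roots: O(1). Find-min reads the root: O(1). Delete-min removes the root, then pairs children in two passes; amortized cost is O(log 158) = O(log n).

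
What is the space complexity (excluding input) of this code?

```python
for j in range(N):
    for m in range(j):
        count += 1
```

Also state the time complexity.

Space complexity: O(1).
Only a constant amount of auxiliary storage is used; nothing grows with n.
Time complexity: O(n^2).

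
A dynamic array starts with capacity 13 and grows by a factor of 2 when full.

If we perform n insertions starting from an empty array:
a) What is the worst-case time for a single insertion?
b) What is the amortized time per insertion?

(a) Worst-case single insertion: O(n) -- when the array is full at capacity c, the resize copies all c elements, and c can be Theta(n).
(b) Resizes happen at sizes 13, 26, 52, ... Total copy cost for n insertions: 13 + 26 + ... = O(n) (geometric series with ratio 1/2). Amortized cost per insertion: O(n)/n = O(1).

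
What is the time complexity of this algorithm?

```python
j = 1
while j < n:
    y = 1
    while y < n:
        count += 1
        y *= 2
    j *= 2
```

Time complexity: O(log^2 n).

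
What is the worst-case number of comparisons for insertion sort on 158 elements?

Insertion sort on reverse-sorted input: 1 + 2 + ... + (158-1) = 12403 comparisons.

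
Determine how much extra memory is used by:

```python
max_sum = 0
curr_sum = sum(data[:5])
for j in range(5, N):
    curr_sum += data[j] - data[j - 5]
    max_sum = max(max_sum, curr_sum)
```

Space complexity: O(1).
Only a constant amount of auxiliary storage is used; nothing grows with n.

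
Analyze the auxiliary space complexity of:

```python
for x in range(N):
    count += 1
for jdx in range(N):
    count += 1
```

Space complexity: O(1).
Only a constant amount of auxiliary storage is used; nothing grows with n.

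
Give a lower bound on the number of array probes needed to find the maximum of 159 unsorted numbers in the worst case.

Adversary: any unprobed cell could hold a value larger than everything seen so far. If fewer than 159 cells are probed, the adversary places the max in an unprobed cell. So all 159 cells must be examined; together with 159-1 comparisons this is tight.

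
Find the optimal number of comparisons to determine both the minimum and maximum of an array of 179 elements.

Naive approach: 356 comparisons (178 for max + 178 for min).
Optimal: Compare elements in pairs first (floor(n/2) = 89 comparisons), then find max among winners and min among losers (89 comparisons each).
Total: ceil(3n/2) - 2 = 267 comparisons. An adversary argument shows this is also a lower bound.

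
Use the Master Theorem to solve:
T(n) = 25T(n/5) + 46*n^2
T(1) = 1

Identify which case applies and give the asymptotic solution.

a=25, b=5, f(n)=46*n^2.
log_5(25) = 2, so n^(log_b(a)) = n^2.
f(n) = Theta(n^2), so Case 2 applies.
T(n) = Theta(n^2 log n).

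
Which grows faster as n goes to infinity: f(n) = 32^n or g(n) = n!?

g(n) = n! grows faster: n!/32^n -> infinity by Stirling.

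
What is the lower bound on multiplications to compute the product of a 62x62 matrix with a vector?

A 62x62 matrix-vector product has 62 inner products of length 62. Output depends on all 62^2 = 3844 matrix entries. At least 3844 multiplications needed.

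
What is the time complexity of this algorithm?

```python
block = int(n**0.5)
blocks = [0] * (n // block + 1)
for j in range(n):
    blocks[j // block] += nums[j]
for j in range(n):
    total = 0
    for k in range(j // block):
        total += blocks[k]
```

Time complexity: O(n * sqrt(n)).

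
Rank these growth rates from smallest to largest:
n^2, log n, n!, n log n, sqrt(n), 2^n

Ordered by growth rate: log n < sqrt(n) < n log n < n^2 < 2^n < n!.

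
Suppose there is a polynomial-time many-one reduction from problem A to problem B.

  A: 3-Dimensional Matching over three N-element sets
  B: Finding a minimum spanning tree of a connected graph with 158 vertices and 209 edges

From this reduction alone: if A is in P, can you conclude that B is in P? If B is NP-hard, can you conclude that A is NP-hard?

A poly-time reduction A <=_p B transfers tractability DOWN (B easy => A easy) and hardness UP (A hard => B hard), not the reverse.
From A in P, the reduction alone does NOT give B in P: any problem in P trivially reduces to SAT, yet SAT is not known to be in P.
From B NP-hard, the reduction alone does NOT give A NP-hard: again, easy problems reduce to hard ones.
(Here in fact A is NP-complete and B is in P, so no such reduction is known -- its existence would imply P = NP; the analysis concerns only what the assumed reduction would or would not let you conclude.)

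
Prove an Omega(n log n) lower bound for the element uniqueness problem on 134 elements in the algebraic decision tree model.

In the algebraic decision tree model, element uniqueness on 134 elements is equivalent to determining which cell of an arrangement of C(134,2) = 8911 hyperplanes x_i = x_j contains the input point. Ben-Or's theorem shows this requires Omega(n log n).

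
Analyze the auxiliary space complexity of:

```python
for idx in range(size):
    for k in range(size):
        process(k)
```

Space complexity: O(1).
Only a constant amount of auxiliary storage is used; nothing grows with n.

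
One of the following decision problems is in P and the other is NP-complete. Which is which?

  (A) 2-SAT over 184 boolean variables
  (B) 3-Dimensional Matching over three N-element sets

(A) is P: 2-SAT is solvable in linear time via implication-graph SCCs.
(B) is NP-complete: one of Karp's 21 NP-complete problems.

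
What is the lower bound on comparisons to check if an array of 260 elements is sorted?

To verify 260 elements are sorted, we must compare each consecutive pair. Skipping any pair allows an adversary to swap them. Therefore 259 comparisons are necessary and sufficient.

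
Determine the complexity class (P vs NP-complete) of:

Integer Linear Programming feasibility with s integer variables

This problem is NP-complete: ILP feasibility is NP-complete (LP relaxation is in P).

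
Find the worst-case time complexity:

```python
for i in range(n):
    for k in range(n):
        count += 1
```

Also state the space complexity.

Time complexity: O(n^2).
Space complexity: O(1).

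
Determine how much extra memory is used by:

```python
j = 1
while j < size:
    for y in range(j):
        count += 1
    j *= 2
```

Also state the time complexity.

Space complexity: O(1).
Only a constant amount of auxiliary storage is used; nothing grows with n.
Time complexity: O(n).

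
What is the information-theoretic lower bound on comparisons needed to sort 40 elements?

There are 40! = 815915283247897734345611269596115894272000000000 possible orderings. Each comparison gives 1 bit. We need at least ceil(log_2(815915283247897734345611269596115894272000000000)) = 160 comparisons.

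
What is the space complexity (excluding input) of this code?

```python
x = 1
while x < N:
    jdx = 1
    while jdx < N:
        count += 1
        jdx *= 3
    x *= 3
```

Space complexity: O(1).
Only a constant amount of auxiliary storage is used; nothing grows with n.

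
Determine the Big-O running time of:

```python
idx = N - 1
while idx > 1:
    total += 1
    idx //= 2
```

Time complexity: O(log n).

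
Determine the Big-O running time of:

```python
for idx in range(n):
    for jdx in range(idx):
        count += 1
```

Time complexity: O(n^2).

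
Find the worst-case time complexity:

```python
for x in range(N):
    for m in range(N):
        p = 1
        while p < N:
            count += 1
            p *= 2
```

Time complexity: O(n^2 log n).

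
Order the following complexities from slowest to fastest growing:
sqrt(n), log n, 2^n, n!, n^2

Ordered by growth rate: log n < sqrt(n) < n^2 < 2^n < n!.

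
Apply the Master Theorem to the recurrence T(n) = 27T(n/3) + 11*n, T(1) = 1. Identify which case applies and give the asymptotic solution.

a=27, b=3, f(n)=11*n.
log_3(27) = 3 > 1.
Since f(n) = O(n^1) is polynomially smaller than n^3, Case 1 applies.
T(n) = Theta(n^3).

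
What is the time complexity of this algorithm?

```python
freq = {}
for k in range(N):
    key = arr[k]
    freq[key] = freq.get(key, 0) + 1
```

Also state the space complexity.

Time complexity: O(n).
Space complexity: O(n).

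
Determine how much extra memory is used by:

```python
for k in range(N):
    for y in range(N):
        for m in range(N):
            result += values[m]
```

Space complexity: O(1).
Only a constant amount of auxiliary storage is used; nothing grows with n.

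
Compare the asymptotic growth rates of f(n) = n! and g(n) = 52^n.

f(n) = n! grows faster: n!/52^n -> infinity by Stirling.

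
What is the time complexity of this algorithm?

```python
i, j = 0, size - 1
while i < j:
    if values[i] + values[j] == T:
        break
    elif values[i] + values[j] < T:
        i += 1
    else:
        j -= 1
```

Time complexity: O(n).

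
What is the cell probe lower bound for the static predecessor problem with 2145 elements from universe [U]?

The Patrascu-Thorup lower bound shows any data structure on n = 2145 elements using O(n * polylog(n)) space requires Omega(log log U) query time. van Emde Boas trees achieve O(log log U) with O(U) space.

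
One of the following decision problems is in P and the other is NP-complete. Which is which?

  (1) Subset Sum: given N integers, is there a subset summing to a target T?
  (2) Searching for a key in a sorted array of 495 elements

(1) is NP-complete: one of Karp's 21 NP-complete problems.
(2) is P: binary search runs in O(log n).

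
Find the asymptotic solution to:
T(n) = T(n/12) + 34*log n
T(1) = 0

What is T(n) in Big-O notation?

Each of the log_12(n) levels adds O(log n). T(n) = O(log^2 n).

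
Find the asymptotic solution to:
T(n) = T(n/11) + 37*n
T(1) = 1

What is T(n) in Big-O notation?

Geometric series: 37*n*(1 + 1/11 + 1/11^2 + ...) = O(n). T(n) = O(n).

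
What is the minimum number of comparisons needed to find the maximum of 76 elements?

Finding the maximum requires 75 comparisons. Each comparison eliminates exactly one candidate. With 76 candidates, we need 75 eliminations.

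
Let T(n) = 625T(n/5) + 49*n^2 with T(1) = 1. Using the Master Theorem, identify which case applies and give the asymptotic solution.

a=625, b=5, f(n)=49*n^2.
log_5(625) = 4 > 2.
Since f(n) = O(n^2) is polynomially smaller than n^4, Case 1 applies.
T(n) = Theta(n^4).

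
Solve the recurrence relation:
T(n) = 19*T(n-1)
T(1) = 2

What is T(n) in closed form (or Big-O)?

Each step multiplies by 19. T(n) = T(1)*19^(n-1) = 2*19^(n-1).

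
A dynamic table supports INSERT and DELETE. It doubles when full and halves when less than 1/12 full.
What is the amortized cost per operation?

Using potential function Phi = |2*num_items - table_size| when load > 1/2, and Phi = table_size/2 - num_items otherwise. The gap of 1/12 vs 1/2 for shrinking prevents thrashing. Both insert and delete have O(1) amortized cost.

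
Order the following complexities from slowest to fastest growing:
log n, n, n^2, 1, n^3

Ordered by growth rate: 1 < log n < n < n^2 < n^3.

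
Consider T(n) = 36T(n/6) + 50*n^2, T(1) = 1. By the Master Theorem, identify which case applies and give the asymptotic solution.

a=36, b=6, f(n)=50*n^2.
log_6(36) = 2, so n^(log_b(a)) = n^2.
f(n) = Theta(n^2), so Case 2 applies.
T(n) = Theta(n^2 log n).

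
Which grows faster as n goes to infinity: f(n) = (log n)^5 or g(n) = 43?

f(n) = (log n)^5 grows faster: any unbounded function dominates a constant.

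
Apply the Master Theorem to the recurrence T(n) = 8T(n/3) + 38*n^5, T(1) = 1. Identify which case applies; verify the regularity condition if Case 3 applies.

a=8, b=3, f(n)=38*n^5.
log_3(8) = 1.893 < 5.
f(n) = Omega(n^(1.893+epsilon)) for some epsilon > 0, so Case 3 is the candidate.
Regularity: a*f(n/b) = 8*38*(n/3)^5 = (8/243)*38*n^5 <= c*f(n) with c = 8/243 < 1. Satisfied.
Case 3: T(n) = Theta(n^5).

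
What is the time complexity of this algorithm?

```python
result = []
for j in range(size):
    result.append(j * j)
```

Time complexity: O(n).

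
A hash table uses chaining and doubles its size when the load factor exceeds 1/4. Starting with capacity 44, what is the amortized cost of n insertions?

Rehashing occurs when load exceeds 1/4. Total rehash cost is geometric series summing to O(n). Each insertion itself is O(1). Amortized: O(1).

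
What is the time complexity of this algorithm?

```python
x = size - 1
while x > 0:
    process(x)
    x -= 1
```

Time complexity: O(n).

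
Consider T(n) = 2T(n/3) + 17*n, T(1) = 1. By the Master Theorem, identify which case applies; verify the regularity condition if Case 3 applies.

a=2, b=3, f(n)=17*n.
log_3(2) = 0.6309 < 1.
f(n) = Omega(n^(0.6309+epsilon)) for some epsilon > 0, so Case 3 is the candidate.
Regularity: a*f(n/b) = 2*17*(n/3)^1 = (2/3)*17*n^1 <= c*f(n) with c = 2/3 < 1. Satisfied.
Case 3: T(n) = Theta(n).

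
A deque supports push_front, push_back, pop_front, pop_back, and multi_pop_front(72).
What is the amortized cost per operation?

Assign 2 credits to each push operation. A pop uses 1 saved credit. multi_pop_front(72) uses up to 72 saved credits from previous pushes. Credits never go negative. Amortized cost is O(1).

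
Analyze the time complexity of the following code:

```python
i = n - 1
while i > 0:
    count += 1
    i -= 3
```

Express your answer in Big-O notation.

Time complexity: O(n).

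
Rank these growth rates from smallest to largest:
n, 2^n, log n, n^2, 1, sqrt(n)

Ordered by growth rate: 1 < log n < sqrt(n) < n < n^2 < 2^n.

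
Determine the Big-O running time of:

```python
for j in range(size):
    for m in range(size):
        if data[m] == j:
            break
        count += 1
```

Time complexity: O(n^2).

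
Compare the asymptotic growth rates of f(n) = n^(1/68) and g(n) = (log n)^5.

f(n) = n^(1/68) grows faster: any positive power of n dominates any polylog.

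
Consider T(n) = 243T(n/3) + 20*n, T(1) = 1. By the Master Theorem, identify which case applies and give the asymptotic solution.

a=243, b=3, f(n)=20*n.
log_3(243) = 5 > 1.
Since f(n) = O(n^1) is polynomially smaller than n^5, Case 1 applies.
T(n) = Theta(n^5).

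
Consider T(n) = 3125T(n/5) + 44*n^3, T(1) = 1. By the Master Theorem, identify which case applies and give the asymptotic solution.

a=3125, b=5, f(n)=44*n^3.
log_5(3125) = 5 > 3.
Since f(n) = O(n^3) is polynomially smaller than n^5, Case 1 applies.
T(n) = Theta(n^5).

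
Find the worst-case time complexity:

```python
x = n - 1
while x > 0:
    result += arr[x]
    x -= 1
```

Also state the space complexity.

Time complexity: O(n).
Space complexity: O(1).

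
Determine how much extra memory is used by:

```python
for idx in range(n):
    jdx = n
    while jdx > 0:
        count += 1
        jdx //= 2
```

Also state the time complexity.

Space complexity: O(1).
Only a constant amount of auxiliary storage is used; nothing grows with n.
Time complexity: O(n log n).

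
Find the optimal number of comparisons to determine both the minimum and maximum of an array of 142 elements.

Naive approach: 282 comparisons (141 for max + 141 for min).
Optimal: Compare elements in pairs first (floor(n/2) = 71 comparisons), then find max among winners and min among losers (70 comparisons each).
Total: ceil(3n/2) - 2 = 211 comparisons. An adversary argument shows this is also a lower bound.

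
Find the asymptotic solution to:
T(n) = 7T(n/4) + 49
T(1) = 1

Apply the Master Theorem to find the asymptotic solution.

a=7, b=4, f(n)=49. log_4(7) = 1.404. Case 1 of Master Theorem: T(n) = O(n^1.404).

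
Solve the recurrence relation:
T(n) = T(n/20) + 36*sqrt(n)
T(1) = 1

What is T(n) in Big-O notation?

Each level contributes sqrt(n/20^k). Geometric series with ratio 1/sqrt(20) < 1 sums to O(sqrt(n)).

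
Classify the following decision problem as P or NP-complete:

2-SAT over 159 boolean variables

This problem is in P: 2-SAT is solvable in linear time via implication-graph SCCs.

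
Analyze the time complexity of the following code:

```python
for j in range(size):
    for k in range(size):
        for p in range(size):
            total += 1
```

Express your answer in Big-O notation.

Time complexity: O(n^3).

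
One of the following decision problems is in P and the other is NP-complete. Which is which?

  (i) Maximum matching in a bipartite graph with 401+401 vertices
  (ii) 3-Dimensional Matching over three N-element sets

(i) is P: Hopcroft-Karp runs in O(E sqrt(V)).
(ii) is NP-complete: one of Karp's 21 NP-complete problems.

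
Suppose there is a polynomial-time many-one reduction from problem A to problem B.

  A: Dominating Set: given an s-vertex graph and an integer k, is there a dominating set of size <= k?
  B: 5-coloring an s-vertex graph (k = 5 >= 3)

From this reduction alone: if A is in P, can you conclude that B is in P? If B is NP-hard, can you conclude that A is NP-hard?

A poly-time reduction A <=_p B transfers tractability DOWN (B easy => A easy) and hardness UP (A hard => B hard), not the reverse.
From A in P, the reduction alone does NOT give B in P: any problem in P trivially reduces to SAT, yet SAT is not known to be in P.
From B NP-hard, the reduction alone does NOT give A NP-hard: again, easy problems reduce to hard ones.
(Here in fact A is NP-complete and B is NP-complete.)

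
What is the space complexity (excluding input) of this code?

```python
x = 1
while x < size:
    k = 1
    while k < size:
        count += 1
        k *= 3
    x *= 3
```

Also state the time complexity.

Space complexity: O(1).
Only a constant amount of auxiliary storage is used; nothing grows with n.
Time complexity: O(log^2 n).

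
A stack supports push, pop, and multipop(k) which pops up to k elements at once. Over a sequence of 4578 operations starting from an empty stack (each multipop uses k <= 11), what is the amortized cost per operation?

Each element is pushed exactly once and popped at most once (whether by pop or as part of a multipop). So the total number of individual pops over the whole sequence is at most the number of pushes, which is at most 4578. Total work <= 2 * 4578, hence O(1) amortized per operation.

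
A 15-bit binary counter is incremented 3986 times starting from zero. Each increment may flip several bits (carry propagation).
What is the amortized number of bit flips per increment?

Bit i flips on every 2^i-th increment, so over 3986 increments bit i flips floor(3986/2^i) times. Summing over i: total flips < 2 * 3986. Amortized: < 2 = O(1) per increment.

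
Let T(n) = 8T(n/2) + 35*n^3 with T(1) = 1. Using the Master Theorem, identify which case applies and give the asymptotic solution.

a=8, b=2, f(n)=35*n^3.
log_2(8) = 3, so n^(log_b(a)) = n^3.
f(n) = Theta(n^3), so Case 2 applies.
T(n) = Theta(n^3 log n).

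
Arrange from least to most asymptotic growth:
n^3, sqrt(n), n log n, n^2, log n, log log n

Ordered by growth rate: log log n < log n < sqrt(n) < n log n < n^2 < n^3.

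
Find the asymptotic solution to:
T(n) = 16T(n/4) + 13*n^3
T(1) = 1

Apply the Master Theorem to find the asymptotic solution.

a=16, b=4, f(n)=13*n^3. log_4(16) = 2 < 3. Case 3: T(n) = O(n^3).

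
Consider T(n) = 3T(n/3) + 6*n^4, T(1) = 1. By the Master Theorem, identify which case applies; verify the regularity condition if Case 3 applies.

a=3, b=3, f(n)=6*n^4.
log_3(3) = 1 < 4.
f(n) = Omega(n^(1+epsilon)) for some epsilon > 0, so Case 3 is the candidate.
Regularity: a*f(n/b) = 3*6*(n/3)^4 = (3/81)*6*n^4 <= c*f(n) with c = 3/81 < 1. Satisfied.
Case 3: T(n) = Theta(n^4).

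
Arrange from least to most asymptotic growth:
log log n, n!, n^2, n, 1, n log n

Ordered by growth rate: 1 < log log n < n < n log n < n^2 < n!.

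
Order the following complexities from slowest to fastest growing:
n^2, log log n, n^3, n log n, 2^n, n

Ordered by growth rate: log log n < n < n log n < n^2 < n^3 < 2^n.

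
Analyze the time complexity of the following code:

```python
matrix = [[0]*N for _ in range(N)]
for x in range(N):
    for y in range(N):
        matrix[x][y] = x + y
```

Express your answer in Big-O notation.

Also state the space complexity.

Time complexity: O(n^2).
Space complexity: O(n^2).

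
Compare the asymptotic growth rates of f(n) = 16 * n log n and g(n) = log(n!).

f(n) = 16 * n log n and g(n) = log(n!) are Theta of each other: Stirling: log(n!) = n log n - n + O(log n) = Theta(n log n); the constant 16 doesn't change the Theta class.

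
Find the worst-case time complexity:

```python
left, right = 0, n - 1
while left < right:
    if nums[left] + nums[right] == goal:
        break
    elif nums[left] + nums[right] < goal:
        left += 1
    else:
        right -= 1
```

Time complexity: O(n).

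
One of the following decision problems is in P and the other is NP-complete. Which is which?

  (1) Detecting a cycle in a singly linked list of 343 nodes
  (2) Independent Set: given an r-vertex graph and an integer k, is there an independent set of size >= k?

(1) is P: Floyd's tortoise-and-hare runs in O(n) time, O(1) space.
(2) is NP-complete: complement of Clique (with k part of the input).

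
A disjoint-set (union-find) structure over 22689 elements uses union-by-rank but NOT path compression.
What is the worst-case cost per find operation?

Union-by-rank alone keeps every tree's height <= log_2(22689) ~= 14.5. Each find traverses from a node to its root, costing O(height) = O(log n). Without path compression this bound is tight.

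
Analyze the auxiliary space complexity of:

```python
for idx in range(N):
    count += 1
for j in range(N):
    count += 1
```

Space complexity: O(1).
Only a constant amount of auxiliary storage is used; nothing grows with n.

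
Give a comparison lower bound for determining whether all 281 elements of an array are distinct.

In the algebraic decision-tree model, the YES region for element distinctness on 281 elements has 281! connected components (one per ordering). Ben-Or's theorem then gives a lower bound of Omega(log(n!)) = Omega(n log n).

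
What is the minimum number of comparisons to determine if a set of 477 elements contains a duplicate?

Determining if 477 elements are all distinct requires Omega(n log n) comparisons in the comparison model. This follows from the element distinctness lower bound.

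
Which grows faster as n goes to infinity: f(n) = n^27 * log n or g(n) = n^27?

f(n) = n^27 * log n grows faster: extra log n factor -> infinity.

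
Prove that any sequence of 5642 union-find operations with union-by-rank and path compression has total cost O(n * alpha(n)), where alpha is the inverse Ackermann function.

Using Tarjan's analysis with rank-based potential function. Union-by-rank keeps tree height O(log n). Path compression flattens paths during find. For n = 5642 operations, total cost is O(n * alpha(n)), effectively O(n) since alpha grows incredibly slowly.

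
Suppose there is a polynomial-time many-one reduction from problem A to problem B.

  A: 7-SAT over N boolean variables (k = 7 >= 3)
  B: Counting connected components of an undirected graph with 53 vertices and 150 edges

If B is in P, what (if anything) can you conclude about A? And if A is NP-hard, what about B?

A poly-time reduction A <=_p B means any A-instance can be transformed to a B-instance in poly time.
If B is in P: compose the reduction with B's poly-time algorithm to solve A in poly time, so A is in P.
If A is NP-hard: every NP problem reduces to A, which reduces to B; composing reductions, every NP problem reduces to B, so B is NP-hard.
(Here in fact A is NP-complete and B is in P, so no such reduction is known -- its existence would imply P = NP; the analysis concerns only what the assumed reduction would or would not let you conclude.)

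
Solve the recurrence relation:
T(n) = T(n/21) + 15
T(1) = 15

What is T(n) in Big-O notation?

Each step divides n by 21 and adds 15. After log_21(n) steps, T(n) = O(log n).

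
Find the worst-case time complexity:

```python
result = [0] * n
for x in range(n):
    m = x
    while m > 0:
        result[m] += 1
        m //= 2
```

Time complexity: O(n log n).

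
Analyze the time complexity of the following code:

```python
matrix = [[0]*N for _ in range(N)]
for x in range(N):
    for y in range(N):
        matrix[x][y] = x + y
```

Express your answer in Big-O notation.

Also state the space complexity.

Time complexity: O(n^2).
Space complexity: O(n^2).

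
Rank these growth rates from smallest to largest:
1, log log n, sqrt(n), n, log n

Ordered by growth rate: 1 < log log n < log n < sqrt(n) < n.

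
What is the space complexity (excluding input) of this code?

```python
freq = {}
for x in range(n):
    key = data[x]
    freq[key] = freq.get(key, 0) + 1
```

Space complexity: O(n).
Auxiliary storage grows linearly with the input size n in the worst case.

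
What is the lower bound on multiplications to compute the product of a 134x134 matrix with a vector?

A 134x134 matrix-vector product has 134 inner products of length 134. Output depends on all 134^2 = 17956 matrix entries. At least 17956 multiplications needed.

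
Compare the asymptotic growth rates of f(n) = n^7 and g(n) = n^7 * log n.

g(n) = n^7 * log n grows faster: extra log n factor -> infinity.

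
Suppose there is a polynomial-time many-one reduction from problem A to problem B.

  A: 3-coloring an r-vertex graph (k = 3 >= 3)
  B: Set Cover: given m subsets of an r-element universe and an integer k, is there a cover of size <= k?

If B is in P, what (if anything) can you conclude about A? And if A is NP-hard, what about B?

A poly-time reduction A <=_p B means any A-instance can be transformed to a B-instance in poly time.
If B is in P: compose the reduction with B's poly-time algorithm to solve A in poly time, so A is in P.
If A is NP-hard: every NP problem reduces to A, which reduces to B; composing reductions, every NP problem reduces to B, so B is NP-hard.
(Here in fact A is NP-complete and B is NP-complete.)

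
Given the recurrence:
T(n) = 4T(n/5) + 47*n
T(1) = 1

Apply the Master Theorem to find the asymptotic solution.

a=4, b=5, f(n)=47*n. log_5(4) = 0.8614 < 1. Case 3: T(n) = O(n).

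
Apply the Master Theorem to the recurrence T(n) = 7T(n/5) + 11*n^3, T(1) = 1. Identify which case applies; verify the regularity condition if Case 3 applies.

a=7, b=5, f(n)=11*n^3.
log_5(7) = 1.209 < 3.
f(n) = Omega(n^(1.209+epsilon)) for some epsilon > 0, so Case 3 is the candidate.
Regularity: a*f(n/b) = 7*11*(n/5)^3 = (7/125)*11*n^3 <= c*f(n) with c = 7/125 < 1. Satisfied.
Case 3: T(n) = Theta(n^3).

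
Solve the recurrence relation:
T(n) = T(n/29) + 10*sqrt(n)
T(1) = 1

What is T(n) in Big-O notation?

Each level contributes sqrt(n/29^k). Geometric series with ratio 1/sqrt(29) < 1 sums to O(sqrt(n)).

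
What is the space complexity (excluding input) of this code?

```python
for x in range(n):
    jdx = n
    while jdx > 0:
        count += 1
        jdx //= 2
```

Space complexity: O(1).
Only a constant amount of auxiliary storage is used; nothing grows with n.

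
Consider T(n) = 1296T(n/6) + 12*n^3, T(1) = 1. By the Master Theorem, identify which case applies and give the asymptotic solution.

a=1296, b=6, f(n)=12*n^3.
log_6(1296) = 4 > 3.
Since f(n) = O(n^3) is polynomially smaller than n^4, Case 1 applies.
T(n) = Theta(n^4).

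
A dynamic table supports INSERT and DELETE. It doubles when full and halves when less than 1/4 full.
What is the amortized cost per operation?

Using potential function Phi = |2*num_items - table_size| when load > 1/2, and Phi = table_size/2 - num_items otherwise. The gap of 1/4 vs 1/2 for shrinking prevents thrashing. Both insert and delete have O(1) amortized cost.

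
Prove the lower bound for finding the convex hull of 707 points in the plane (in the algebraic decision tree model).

Reduction from sorting: given 707 numbers x_1,...,x_{707}, map x_i to the point (x_i, x_i^2) on the parabola y = x^2. All points are on the convex hull, and walking the hull gives them in sorted x-order. Since sorting requires Omega(n log n), so does planar convex hull.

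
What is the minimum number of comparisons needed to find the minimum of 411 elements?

Finding the minimum requires 410 comparisons, identical reasoning to finding the maximum. Each comparison eliminates one candidate.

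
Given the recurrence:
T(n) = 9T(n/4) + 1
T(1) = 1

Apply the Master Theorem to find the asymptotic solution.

a=9, b=4, f(n)=1. log_4(9) = 1.585. Case 1 of Master Theorem: T(n) = O(n^1.585).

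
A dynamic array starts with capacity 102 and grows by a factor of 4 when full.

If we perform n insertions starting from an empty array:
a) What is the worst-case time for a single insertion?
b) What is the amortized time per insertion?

(a) Worst-case single insertion: O(n) -- when the array is full at capacity c, the resize copies all c elements, and c can be Theta(n).
(b) Resizes happen at sizes 102, 408, 1632, ... Total copy cost for n insertions: 102 + 408 + ... = O(n) (geometric series with ratio 1/4). Amortized cost per insertion: O(n)/n = O(1).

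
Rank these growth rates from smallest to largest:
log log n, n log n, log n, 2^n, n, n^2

Ordered by growth rate: log log n < log n < n < n log n < n^2 < 2^n.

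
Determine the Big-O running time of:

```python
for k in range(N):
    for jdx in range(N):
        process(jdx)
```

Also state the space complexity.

Time complexity: O(n^2).
Space complexity: O(1).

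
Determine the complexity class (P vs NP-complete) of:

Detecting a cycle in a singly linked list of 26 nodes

This problem is in P: Floyd's tortoise-and-hare runs in O(n) time, O(1) space.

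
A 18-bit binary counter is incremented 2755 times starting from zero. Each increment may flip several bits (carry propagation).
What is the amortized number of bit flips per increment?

Bit i flips on every 2^i-th increment, so over 2755 increments bit i flips floor(2755/2^i) times. Summing over i: total flips < 2 * 2755. Amortized: < 2 = O(1) per increment.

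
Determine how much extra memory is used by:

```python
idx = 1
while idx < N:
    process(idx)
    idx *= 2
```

Space complexity: O(1).
Only a constant amount of auxiliary storage is used; nothing grows with n.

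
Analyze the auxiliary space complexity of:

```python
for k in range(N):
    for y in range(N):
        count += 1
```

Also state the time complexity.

Space complexity: O(1).
Only a constant amount of auxiliary storage is used; nothing grows with n.
Time complexity: O(n^2).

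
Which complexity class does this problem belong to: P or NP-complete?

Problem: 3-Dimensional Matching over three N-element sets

This problem is NP-complete: one of Karp's 21 NP-complete problems.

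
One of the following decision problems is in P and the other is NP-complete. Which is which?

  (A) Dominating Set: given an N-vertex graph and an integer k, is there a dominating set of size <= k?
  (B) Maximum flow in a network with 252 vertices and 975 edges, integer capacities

(A) is NP-complete: reduces from Set Cover (with k part of the input).
(B) is P: Edmonds-Karp / push-relabel run in polynomial time.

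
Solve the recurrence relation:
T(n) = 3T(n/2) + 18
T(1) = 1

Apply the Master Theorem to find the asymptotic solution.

a=3, b=2, f(n)=18. log_2(3) = 1.585. Case 1 of Master Theorem: T(n) = O(n^1.585).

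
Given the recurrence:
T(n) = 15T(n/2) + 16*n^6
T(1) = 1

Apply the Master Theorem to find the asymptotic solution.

a=15, b=2, f(n)=16*n^6. log_2(15) = 3.907 < 6. Case 3: T(n) = O(n^6).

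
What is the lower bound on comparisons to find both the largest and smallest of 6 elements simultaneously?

Pair elements first (floor(6/2) comparisons), then find max among winners and min among losers. Total: ceil(3*6/2) - 2 = 7 comparisons.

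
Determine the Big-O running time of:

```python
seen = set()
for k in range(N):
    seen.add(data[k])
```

Time complexity: O(n).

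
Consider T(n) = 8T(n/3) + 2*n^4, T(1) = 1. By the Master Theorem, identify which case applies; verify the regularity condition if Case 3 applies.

a=8, b=3, f(n)=2*n^4.
log_3(8) = 1.893 < 4.
f(n) = Omega(n^(1.893+epsilon)) for some epsilon > 0, so Case 3 is the candidate.
Regularity: a*f(n/b) = 8*2*(n/3)^4 = (8/81)*2*n^4 <= c*f(n) with c = 8/81 < 1. Satisfied.
Case 3: T(n) = Theta(n^4).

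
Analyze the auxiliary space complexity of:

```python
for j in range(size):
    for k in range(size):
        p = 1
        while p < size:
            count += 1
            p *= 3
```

Space complexity: O(1).
Only a constant amount of auxiliary storage is used; nothing grows with n.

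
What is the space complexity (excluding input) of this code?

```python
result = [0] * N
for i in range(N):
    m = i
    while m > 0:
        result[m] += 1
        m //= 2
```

Space complexity: O(n).
Auxiliary storage grows linearly with the input size n in the worst case.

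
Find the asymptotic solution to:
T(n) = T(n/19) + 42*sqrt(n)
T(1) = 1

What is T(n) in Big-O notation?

Each level contributes sqrt(n/19^k). Geometric series with ratio 1/sqrt(19) < 1 sums to O(sqrt(n)).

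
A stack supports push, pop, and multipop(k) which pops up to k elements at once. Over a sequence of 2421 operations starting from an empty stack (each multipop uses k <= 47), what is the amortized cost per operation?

Each element is pushed exactly once and popped at most once (whether by pop or as part of a multipop). So the total number of individual pops over the whole sequence is at most the number of pushes, which is at most 2421. Total work <= 2 * 2421, hence O(1) amortized per operation.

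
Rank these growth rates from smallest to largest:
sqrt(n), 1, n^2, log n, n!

Ordered by growth rate: 1 < log n < sqrt(n) < n^2 < n!.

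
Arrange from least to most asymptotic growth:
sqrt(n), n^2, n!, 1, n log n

Ordered by growth rate: 1 < sqrt(n) < n log n < n^2 < n!.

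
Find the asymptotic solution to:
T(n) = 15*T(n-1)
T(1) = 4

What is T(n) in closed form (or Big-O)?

Each step multiplies by 15. T(n) = T(1)*15^(n-1) = 4*15^(n-1).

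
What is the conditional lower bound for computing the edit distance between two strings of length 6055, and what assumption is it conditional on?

Under SETH (the Strong Exponential Time Hypothesis), edit distance on length-6055 strings cannot be computed in O(n^(2-epsilon)) time for any epsilon > 0 (Backurs-Indyk). The reduction is from CNF-SAT via the orthogonal vectors problem.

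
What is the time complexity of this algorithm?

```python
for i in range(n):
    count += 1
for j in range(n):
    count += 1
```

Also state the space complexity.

Time complexity: O(n).
Space complexity: O(1).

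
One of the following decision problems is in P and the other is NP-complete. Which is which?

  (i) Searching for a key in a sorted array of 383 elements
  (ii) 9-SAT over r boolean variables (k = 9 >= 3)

(i) is P: binary search runs in O(log n).
(ii) is NP-complete: 3-SAT is NP-complete (Cook-Levin); k-SAT for k>=3 reduces from 3-SAT.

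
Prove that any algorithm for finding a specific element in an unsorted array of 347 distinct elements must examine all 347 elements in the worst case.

Adversary argument: if the algorithm examines fewer than 347 elements, the adversary places the target in an unexamined position. The algorithm cannot distinguish 'not present' from 'in unexamined position'.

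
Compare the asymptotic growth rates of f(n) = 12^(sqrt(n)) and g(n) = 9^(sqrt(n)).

f(n) = 12^(sqrt(n)) grows faster: ratio is (12/9)^(sqrt(n)) -> infinity since 12/9 > 1.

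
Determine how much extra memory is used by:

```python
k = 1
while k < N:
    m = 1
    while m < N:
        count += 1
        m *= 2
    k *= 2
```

Space complexity: O(1).
Only a constant amount of auxiliary storage is used; nothing grows with n.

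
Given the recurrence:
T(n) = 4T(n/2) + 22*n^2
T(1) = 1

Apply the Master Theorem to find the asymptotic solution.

a=4, b=2, f(n)=22*n^2. log_2(4) = 2. Case 2: T(n) = O(n^2 log n).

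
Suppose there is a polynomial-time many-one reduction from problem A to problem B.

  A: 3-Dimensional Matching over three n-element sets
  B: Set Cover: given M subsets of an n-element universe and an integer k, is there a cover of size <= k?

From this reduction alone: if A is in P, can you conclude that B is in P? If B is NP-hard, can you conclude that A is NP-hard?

A poly-time reduction A <=_p B transfers tractability DOWN (B easy => A easy) and hardness UP (A hard => B hard), not the reverse.
From A in P, the reduction alone does NOT give B in P: any problem in P trivially reduces to SAT, yet SAT is not known to be in P.
From B NP-hard, the reduction alone does NOT give A NP-hard: again, easy problems reduce to hard ones.
(Here in fact A is NP-complete and B is NP-complete.)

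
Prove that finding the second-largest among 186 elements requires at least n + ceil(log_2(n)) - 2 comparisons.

Lower bound (adversary): identifying the maximum requires 186-1 comparisons (each eliminates one candidate). Assign weight 1 to each element; on each comparison the adversary lets the heavier side win and gives it the loser's weight. The max ends with weight 186, but each comparison it wins at most doubles its weight, so the max must win >= ceil(log_2(186)) = 8 comparisons. The second-largest is one of those 8 direct losers to the max, and identifying which one is largest needs >= 8-1 further comparisons. Total >= 186-1 + 8-1 = 192.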